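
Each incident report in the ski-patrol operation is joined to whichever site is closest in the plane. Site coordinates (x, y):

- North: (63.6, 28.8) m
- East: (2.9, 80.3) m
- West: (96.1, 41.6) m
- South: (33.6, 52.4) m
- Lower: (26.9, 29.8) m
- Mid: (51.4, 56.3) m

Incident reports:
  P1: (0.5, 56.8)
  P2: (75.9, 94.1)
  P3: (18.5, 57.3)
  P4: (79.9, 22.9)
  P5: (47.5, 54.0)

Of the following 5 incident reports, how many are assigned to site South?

1

P1 → East
P2 → Mid
P3 → South
P4 → North
P5 → Mid
1 of the 5 goes to South.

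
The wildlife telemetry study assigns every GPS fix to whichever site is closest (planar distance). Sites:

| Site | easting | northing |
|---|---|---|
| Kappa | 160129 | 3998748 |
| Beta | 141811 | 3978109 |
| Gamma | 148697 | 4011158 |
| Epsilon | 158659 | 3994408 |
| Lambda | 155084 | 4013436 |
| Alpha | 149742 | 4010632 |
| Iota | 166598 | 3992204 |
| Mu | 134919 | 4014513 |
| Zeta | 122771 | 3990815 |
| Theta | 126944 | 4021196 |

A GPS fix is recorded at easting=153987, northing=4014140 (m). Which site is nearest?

Squared distances to each site:
Kappa: 274637828.000; Beta: 1446487937.000; Gamma: 36876424.000; Epsilon: 411179408.000; Lambda: 1699025.000; Alpha: 30326089.000; Iota: 640225417.000; Mu: 363727753.000; Zeta: 1518494281.000; Theta: 781110985.000.
Minimum at Lambda.

Lambda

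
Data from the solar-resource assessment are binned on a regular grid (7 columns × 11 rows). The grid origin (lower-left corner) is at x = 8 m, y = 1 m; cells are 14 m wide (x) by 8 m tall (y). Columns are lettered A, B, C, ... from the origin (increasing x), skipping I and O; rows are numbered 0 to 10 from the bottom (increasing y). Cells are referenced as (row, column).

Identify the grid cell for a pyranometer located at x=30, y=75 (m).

(9, B)

Column index: ⌊(30 − 8) / 14⌋ = ⌊1.571⌋ = 1 → column B
Row offset from origin: ⌊(75 − 1) / 8⌋ = ⌊9.250⌋ = 9 → row 9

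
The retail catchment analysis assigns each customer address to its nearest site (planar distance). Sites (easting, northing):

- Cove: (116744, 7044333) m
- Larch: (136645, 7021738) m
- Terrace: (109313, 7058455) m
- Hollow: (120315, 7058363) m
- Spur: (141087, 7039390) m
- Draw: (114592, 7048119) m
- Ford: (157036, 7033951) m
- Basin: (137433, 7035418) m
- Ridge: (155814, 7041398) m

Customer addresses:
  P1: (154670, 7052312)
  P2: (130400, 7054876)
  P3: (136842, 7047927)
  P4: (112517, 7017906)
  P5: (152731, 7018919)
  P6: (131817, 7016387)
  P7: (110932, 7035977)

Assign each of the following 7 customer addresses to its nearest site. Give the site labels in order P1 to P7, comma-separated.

P1 → Ridge (d²=120424132.00)
P2 → Hollow (d²=113866394.00)
P3 → Spur (d²=90900394.00)
P4 → Larch (d²=596844608.00)
P5 → Ford (d²=244494049.00)
P6 → Larch (d²=51942785.00)
P7 → Cove (d²=103602080.00)

Ridge, Hollow, Spur, Larch, Ford, Larch, Cove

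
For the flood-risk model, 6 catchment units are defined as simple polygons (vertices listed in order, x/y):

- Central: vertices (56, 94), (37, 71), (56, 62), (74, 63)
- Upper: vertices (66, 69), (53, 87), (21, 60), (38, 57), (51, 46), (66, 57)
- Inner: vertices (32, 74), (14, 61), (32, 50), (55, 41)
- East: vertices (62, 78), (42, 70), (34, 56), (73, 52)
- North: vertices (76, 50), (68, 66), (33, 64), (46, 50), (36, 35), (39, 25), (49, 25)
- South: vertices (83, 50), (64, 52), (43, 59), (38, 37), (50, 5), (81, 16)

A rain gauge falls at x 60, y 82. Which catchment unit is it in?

Central

Cast a ray rightward from (60, 82). For each polygon, the edges (by vertex number in listed order) whose endpoints lie on opposite sides of y = 82, where each meets that height, and whether that is right or left of the point:
Central: 1–2 at x≈46.1 (left), 4–1 at x≈63.0 (right) → 1 crossing.
Upper: 1–2 at x≈56.6 (left), 2–3 at x≈47.1 (left) → 0 crossings.
Inner: no edge straddles that height → 0 crossings.
East: no edge straddles that height → 0 crossings.
North: no edge straddles that height → 0 crossings.
South: no edge straddles that height → 0 crossings.
Only Central has an odd count, so the point is inside Central.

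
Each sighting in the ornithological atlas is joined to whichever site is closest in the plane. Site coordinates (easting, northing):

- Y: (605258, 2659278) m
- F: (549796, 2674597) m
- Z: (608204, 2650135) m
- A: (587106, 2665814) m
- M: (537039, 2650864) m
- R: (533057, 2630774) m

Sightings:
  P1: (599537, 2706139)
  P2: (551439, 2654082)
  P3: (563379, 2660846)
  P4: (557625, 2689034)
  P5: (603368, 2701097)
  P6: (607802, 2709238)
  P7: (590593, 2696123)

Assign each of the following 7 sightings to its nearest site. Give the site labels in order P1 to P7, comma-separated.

P1 → A (d²=1780635386.00)
P2 → M (d²=217715524.00)
P3 → F (d²=373587890.00)
P4 → F (d²=269720210.00)
P5 → A (d²=1509342733.00)
P6 → A (d²=2313968192.00)
P7 → A (d²=930794650.00)

A, M, F, F, A, A, A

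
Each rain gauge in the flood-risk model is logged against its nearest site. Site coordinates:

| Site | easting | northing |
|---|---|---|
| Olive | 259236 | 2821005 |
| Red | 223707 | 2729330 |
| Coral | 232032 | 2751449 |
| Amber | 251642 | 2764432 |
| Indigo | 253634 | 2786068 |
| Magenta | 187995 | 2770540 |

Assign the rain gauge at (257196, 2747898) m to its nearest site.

Squared distances to each site:
Olive: 5348795049.000; Red: 1466283745.000; Coral: 645836497.000; Amber: 304220072.000; Indigo: 1469636744.000; Magenta: 5301438565.000.
Minimum at Amber.

Amber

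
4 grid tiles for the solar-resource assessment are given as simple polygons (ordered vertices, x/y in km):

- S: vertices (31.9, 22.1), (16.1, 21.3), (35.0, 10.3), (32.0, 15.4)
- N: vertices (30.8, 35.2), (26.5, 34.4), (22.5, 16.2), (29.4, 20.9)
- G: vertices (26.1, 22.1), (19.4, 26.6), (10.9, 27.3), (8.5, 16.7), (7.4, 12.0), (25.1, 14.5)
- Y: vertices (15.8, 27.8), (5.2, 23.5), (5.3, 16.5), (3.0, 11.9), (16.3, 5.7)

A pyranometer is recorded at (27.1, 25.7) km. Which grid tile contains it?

Cast a ray rightward from (27.1, 25.7). For each polygon, the edges (by vertex number in listed order) whose endpoints lie on opposite sides of y = 25.7, where each meets that height, and whether that is right or left of the point:
S: no edge straddles that height → 0 crossings.
N: 2–3 at x≈24.59 (left), 4–1 at x≈29.87 (right) → 1 crossing.
G: 1–2 at x≈20.74 (left), 3–4 at x≈10.54 (left) → 0 crossings.
Y: 1–2 at x≈10.62 (left), 5–1 at x≈15.85 (left) → 0 crossings.
Only N has an odd count, so the point is inside N.

N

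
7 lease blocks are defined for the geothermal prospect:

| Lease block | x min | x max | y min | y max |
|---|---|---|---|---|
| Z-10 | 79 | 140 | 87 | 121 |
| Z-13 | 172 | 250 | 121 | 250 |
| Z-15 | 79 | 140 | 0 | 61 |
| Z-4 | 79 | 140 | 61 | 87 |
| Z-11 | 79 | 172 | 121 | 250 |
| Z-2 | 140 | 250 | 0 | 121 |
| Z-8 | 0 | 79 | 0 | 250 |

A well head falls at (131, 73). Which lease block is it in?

The point has x = 131 and y = 73.
Only Z-4 satisfies 79 ≤ x ≤ 140 and 61 ≤ y ≤ 87.

Z-4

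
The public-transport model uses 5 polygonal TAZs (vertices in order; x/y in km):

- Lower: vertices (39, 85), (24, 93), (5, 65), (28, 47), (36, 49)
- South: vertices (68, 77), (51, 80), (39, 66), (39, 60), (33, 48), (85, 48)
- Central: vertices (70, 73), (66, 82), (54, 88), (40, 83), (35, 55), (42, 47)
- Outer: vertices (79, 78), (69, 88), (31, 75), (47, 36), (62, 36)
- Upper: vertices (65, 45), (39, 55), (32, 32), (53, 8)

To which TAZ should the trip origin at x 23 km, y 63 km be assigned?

Lower

Cast a ray rightward from (23, 63). For each polygon, the edges (by vertex number in listed order) whose endpoints lie on opposite sides of y = 63, where each meets that height, and whether that is right or left of the point:
Lower: 3–4 at x≈7.6 (left), 5–1 at x≈37.2 (right) → 1 crossing.
South: 3–4 at x≈39.0 (right), 6–1 at x≈76.2 (right) → 2 crossings.
Central: 4–5 at x≈36.4 (right), 6–1 at x≈59.2 (right) → 2 crossings.
Outer: 3–4 at x≈35.9 (right), 5–1 at x≈72.9 (right) → 2 crossings.
Upper: no edge straddles that height → 0 crossings.
Only Lower has an odd count, so the point is inside Lower.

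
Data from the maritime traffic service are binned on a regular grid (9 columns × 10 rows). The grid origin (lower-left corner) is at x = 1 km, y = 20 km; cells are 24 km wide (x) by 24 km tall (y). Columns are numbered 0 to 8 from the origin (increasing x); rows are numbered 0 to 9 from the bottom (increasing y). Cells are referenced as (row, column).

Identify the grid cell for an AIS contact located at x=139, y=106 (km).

Column index: ⌊(139 − 1) / 24⌋ = ⌊5.750⌋ = 5
Row offset from origin: ⌊(106 − 20) / 24⌋ = ⌊3.583⌋ = 3 → row 3

(3, 5)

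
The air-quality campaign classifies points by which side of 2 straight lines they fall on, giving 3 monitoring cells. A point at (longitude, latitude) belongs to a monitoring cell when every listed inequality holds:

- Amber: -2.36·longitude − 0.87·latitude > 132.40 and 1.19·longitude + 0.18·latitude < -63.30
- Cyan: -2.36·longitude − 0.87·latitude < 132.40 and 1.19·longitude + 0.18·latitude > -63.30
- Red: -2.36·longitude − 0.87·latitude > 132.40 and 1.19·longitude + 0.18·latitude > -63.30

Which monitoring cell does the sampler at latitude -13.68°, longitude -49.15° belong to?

Cyan

-2.36·-49.15 − 0.87·-13.68 = 127.896, which is < 132.40
1.19·-49.15 + 0.18·-13.68 = -60.951, which is > -63.30
This sign pattern matches Cyan.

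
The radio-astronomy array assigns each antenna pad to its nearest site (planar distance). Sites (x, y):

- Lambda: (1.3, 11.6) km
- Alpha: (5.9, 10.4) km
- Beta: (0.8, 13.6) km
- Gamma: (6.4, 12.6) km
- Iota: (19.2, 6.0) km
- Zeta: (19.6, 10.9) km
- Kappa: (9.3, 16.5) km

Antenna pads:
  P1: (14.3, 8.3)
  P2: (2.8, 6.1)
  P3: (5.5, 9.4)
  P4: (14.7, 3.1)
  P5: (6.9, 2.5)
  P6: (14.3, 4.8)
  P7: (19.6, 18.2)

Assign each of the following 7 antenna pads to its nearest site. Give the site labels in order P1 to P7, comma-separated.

P1 → Iota (d²=29.30)
P2 → Alpha (d²=28.10)
P3 → Alpha (d²=1.16)
P4 → Iota (d²=28.66)
P5 → Alpha (d²=63.41)
P6 → Iota (d²=25.45)
P7 → Zeta (d²=53.29)

Iota, Alpha, Alpha, Iota, Alpha, Iota, Zeta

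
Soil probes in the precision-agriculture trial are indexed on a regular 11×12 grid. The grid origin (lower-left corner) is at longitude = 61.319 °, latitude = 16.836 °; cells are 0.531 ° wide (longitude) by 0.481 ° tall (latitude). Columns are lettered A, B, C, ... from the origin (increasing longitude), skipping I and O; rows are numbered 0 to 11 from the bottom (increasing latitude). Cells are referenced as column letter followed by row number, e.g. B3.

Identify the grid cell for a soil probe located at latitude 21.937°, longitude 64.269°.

F10

Column index: ⌊(64.269 − 61.319) / 0.531⌋ = ⌊5.556⌋ = 5 → column F
Row offset from origin: ⌊(21.937 − 16.836) / 0.481⌋ = ⌊10.605⌋ = 10 → row 10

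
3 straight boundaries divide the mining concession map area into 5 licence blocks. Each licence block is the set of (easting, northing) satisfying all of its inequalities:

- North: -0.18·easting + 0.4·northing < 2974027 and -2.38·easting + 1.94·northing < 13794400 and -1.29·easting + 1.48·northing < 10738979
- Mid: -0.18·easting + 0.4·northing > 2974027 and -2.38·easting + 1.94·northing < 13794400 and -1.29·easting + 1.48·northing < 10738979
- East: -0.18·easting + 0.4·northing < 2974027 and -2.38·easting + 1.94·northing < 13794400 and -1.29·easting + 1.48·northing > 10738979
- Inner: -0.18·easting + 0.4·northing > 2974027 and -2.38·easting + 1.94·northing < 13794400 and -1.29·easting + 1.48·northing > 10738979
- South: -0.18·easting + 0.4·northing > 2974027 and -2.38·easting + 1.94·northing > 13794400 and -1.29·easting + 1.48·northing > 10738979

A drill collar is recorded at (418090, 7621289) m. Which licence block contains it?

East

-0.18·418090 + 0.4·7621289 = 2973259.400, which is < 2974027
-2.38·418090 + 1.94·7621289 = 13790246.460, which is < 13794400
-1.29·418090 + 1.48·7621289 = 10740171.620, which is > 10738979
This sign pattern matches East.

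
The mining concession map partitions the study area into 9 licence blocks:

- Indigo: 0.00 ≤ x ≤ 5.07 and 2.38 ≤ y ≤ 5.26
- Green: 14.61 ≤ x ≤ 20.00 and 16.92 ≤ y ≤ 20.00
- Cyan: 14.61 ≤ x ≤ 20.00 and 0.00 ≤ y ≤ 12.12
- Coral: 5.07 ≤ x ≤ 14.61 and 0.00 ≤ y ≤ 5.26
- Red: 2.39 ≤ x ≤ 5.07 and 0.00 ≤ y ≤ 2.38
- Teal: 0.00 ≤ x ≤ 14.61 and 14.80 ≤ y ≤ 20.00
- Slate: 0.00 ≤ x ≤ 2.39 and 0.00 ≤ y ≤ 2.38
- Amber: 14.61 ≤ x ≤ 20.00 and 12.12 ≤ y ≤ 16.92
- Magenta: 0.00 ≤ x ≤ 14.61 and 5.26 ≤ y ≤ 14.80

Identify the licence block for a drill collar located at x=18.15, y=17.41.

Green

The point has x = 18.15 and y = 17.41.
Only Green satisfies 14.61 ≤ x ≤ 20.00 and 16.92 ≤ y ≤ 20.00.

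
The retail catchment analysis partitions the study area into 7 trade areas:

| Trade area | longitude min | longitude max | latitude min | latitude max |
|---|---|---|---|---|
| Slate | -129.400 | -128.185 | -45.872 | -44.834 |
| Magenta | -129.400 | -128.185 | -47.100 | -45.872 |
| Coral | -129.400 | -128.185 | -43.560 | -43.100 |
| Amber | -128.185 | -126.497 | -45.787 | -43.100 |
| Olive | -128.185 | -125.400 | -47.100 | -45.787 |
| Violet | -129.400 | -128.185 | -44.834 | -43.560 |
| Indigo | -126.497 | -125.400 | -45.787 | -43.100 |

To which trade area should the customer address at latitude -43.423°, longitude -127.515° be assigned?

The point has longitude = -127.515 and latitude = -43.423.
Only Amber satisfies -128.185 ≤ longitude ≤ -126.497 and -45.787 ≤ latitude ≤ -43.100.

Amber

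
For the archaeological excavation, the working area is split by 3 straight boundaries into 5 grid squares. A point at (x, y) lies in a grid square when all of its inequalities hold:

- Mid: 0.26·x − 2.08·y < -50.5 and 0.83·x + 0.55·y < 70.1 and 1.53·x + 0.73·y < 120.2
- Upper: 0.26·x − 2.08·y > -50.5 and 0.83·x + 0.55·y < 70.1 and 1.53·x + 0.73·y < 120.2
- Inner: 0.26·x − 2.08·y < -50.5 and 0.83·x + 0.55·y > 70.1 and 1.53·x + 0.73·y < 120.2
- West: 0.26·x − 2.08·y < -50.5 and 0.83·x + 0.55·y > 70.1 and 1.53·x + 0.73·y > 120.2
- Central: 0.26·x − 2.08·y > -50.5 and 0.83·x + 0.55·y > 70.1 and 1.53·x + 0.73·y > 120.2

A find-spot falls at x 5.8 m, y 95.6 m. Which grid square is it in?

0.26·5.8 − 2.08·95.6 = -197.340, which is < -50.5
0.83·5.8 + 0.55·95.6 = 57.394, which is < 70.1
1.53·5.8 + 0.73·95.6 = 78.662, which is < 120.2
This sign pattern matches Mid.

Mid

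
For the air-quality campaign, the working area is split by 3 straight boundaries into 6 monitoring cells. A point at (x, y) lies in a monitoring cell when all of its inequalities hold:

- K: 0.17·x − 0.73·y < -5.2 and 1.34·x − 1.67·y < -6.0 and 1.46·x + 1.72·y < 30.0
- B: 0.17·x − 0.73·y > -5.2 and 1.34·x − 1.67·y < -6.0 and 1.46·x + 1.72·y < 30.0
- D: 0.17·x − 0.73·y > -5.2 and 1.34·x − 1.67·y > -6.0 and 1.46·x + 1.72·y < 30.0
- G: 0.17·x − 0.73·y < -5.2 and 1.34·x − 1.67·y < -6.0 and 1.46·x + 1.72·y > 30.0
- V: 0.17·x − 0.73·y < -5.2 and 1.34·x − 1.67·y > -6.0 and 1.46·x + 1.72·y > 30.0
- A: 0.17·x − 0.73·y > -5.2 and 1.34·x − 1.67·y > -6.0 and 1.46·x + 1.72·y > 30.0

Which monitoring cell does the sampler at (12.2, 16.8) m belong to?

G

0.17·12.2 − 0.73·16.8 = -10.190, which is < -5.2
1.34·12.2 − 1.67·16.8 = -11.708, which is < -6.0
1.46·12.2 + 1.72·16.8 = 46.708, which is > 30.0
This sign pattern matches G.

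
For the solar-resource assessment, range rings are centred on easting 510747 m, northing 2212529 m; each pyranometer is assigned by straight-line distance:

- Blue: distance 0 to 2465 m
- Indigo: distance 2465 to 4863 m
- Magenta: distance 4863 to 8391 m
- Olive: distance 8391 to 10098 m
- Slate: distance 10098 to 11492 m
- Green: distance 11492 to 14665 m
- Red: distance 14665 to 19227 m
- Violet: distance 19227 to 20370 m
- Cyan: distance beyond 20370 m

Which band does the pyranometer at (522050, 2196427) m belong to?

Violet

Distance = √((522050−510747)² + (2196427−2212529)²) = √(127757809.000 + 259274404.000) = 19673.134 m.
19227 ≤ 19673.134 < 20370 → Violet.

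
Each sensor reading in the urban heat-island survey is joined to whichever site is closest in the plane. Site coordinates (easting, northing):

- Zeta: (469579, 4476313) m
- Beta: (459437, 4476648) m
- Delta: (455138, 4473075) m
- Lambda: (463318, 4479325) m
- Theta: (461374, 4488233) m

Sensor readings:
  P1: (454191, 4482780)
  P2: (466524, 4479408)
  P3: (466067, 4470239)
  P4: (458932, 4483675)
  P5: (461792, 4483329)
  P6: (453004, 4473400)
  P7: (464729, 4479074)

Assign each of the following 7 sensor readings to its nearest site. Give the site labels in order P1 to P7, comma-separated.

Beta, Lambda, Zeta, Theta, Lambda, Delta, Lambda

P1 → Beta (d²=65121940.00)
P2 → Lambda (d²=10285325.00)
P3 → Zeta (d²=49227620.00)
P4 → Theta (d²=26738728.00)
P5 → Lambda (d²=18360692.00)
P6 → Delta (d²=4659581.00)
P7 → Lambda (d²=2053922.00)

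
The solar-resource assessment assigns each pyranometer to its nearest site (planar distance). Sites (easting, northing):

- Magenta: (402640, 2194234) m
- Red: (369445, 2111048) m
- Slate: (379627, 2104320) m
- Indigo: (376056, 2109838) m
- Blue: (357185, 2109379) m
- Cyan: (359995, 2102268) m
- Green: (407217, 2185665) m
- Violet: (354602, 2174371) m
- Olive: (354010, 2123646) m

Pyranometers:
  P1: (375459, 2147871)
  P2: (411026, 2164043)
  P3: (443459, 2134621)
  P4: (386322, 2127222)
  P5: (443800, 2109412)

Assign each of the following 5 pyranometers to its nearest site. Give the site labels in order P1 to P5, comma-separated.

Olive, Green, Green, Indigo, Slate

P1 → Olive (d²=1046910226.00)
P2 → Green (d²=482019365.00)
P3 → Green (d²=3918972500.00)
P4 → Indigo (d²=407594212.00)
P5 → Slate (d²=4144102393.00)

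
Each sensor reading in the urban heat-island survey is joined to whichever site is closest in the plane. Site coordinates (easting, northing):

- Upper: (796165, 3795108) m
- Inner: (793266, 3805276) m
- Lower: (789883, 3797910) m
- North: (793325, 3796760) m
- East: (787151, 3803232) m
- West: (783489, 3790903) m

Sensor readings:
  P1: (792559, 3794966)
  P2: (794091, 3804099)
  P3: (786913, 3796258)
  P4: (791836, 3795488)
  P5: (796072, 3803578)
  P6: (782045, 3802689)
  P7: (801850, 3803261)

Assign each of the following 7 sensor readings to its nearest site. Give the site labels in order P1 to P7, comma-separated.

North, Inner, Lower, North, Inner, East, Inner

P1 → North (d²=3805192.00)
P2 → Inner (d²=2065954.00)
P3 → Lower (d²=11550004.00)
P4 → North (d²=3835105.00)
P5 → Inner (d²=10756840.00)
P6 → East (d²=26366085.00)
P7 → Inner (d²=77745281.00)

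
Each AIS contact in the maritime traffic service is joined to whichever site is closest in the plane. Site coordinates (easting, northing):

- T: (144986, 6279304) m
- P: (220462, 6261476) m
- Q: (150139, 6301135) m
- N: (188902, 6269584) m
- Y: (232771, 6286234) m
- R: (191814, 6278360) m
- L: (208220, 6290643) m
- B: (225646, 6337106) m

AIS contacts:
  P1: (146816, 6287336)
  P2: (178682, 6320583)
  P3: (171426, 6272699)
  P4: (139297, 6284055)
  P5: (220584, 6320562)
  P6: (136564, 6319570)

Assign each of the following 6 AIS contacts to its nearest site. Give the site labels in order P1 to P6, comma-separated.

T, Q, N, T, B, Q

P1 → T (d²=67861924.00)
P2 → Q (d²=1192927553.00)
P3 → N (d²=315113801.00)
P4 → T (d²=54936722.00)
P5 → B (d²=299327780.00)
P6 → Q (d²=524129850.00)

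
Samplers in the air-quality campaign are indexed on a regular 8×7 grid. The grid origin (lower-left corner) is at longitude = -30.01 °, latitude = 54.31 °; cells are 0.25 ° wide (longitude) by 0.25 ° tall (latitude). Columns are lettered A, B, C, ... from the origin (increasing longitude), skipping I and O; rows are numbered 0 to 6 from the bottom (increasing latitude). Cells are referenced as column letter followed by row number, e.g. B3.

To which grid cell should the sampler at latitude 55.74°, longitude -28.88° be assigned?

Column index: ⌊(-28.88 − -30.01) / 0.25⌋ = ⌊4.520⌋ = 4 → column E
Row offset from origin: ⌊(55.74 − 54.31) / 0.25⌋ = ⌊5.720⌋ = 5 → row 5

E5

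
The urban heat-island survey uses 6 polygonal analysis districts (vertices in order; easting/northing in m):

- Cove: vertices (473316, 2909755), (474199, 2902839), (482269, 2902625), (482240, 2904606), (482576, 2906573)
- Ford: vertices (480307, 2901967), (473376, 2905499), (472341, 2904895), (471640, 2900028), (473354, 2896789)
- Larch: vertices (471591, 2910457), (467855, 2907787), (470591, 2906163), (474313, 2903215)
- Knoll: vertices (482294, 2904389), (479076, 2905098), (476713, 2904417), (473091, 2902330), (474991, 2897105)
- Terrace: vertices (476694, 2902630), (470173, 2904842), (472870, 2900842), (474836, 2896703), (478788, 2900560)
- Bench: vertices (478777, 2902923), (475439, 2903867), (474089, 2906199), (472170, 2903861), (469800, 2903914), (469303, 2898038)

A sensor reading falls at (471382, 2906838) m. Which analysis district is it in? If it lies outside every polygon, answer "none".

Larch

Cast a ray rightward from (471382, 2906838). For each polygon, the edges (by vertex number in listed order) whose endpoints lie on opposite sides of northing = 2906838, where each meets that height, and whether that is right or left of the point:
Cove: 1–2 at easting≈473688.4 (right), 5–1 at easting≈481804.8 (right) → 2 crossings.
Ford: no edge straddles that height → 0 crossings.
Larch: 2–3 at easting≈469453.8 (left), 4–1 at easting≈472951.2 (right) → 1 crossing.
Knoll: no edge straddles that height → 0 crossings.
Terrace: no edge straddles that height → 0 crossings.
Bench: no edge straddles that height → 0 crossings.
Only Larch has an odd count, so the point is inside Larch.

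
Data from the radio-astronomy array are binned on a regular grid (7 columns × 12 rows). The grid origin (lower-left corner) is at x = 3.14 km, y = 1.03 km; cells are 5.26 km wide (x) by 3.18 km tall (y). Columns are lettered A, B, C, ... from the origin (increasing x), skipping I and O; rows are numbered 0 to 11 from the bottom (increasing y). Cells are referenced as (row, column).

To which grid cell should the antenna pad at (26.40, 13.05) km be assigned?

Column index: ⌊(26.40 − 3.14) / 5.26⌋ = ⌊4.422⌋ = 4 → column E
Row offset from origin: ⌊(13.05 − 1.03) / 3.18⌋ = ⌊3.780⌋ = 3 → row 3

(3, E)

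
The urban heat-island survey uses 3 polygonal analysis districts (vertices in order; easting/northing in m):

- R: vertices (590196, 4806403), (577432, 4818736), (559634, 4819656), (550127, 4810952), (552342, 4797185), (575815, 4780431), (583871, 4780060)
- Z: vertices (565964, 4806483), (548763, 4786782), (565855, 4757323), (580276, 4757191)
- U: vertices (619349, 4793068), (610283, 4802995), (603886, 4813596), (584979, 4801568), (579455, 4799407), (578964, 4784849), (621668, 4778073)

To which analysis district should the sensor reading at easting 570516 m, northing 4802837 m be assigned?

R

Cast a ray rightward from (570516, 4802837). For each polygon, the edges (by vertex number in listed order) whose endpoints lie on opposite sides of northing = 4802837, where each meets that height, and whether that is right or left of the point:
R: 4–5 at easting≈551432.6 (left), 7–1 at easting≈589339.8 (right) → 1 crossing.
Z: 1–2 at easting≈562780.7 (left), 4–1 at easting≈567022.6 (left) → 0 crossings.
U: 1–2 at easting≈610427.3 (right), 3–4 at easting≈586973.8 (right) → 2 crossings.
Only R has an odd count, so the point is inside R.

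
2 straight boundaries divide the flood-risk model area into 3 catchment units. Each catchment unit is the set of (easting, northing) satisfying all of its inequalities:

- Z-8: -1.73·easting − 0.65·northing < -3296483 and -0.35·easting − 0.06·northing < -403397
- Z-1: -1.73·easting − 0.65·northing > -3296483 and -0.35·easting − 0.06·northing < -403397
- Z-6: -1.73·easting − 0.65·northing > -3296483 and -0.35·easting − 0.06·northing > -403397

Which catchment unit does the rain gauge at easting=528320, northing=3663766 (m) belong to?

-1.73·528320 − 0.65·3663766 = -3295441.500, which is > -3296483
-0.35·528320 − 0.06·3663766 = -404737.960, which is < -403397
This sign pattern matches Z-1.

Z-1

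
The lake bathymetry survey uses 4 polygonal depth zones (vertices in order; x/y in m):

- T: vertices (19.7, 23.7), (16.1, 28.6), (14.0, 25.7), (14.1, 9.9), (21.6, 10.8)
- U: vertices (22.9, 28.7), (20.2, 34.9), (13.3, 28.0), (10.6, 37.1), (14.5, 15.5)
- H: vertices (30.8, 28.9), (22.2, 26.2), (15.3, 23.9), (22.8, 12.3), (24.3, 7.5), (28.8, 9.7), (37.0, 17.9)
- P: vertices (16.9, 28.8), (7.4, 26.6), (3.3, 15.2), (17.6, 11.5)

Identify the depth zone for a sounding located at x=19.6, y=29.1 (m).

Cast a ray rightward from (19.6, 29.1). For each polygon, the edges (by vertex number in listed order) whose endpoints lie on opposite sides of y = 29.1, where each meets that height, and whether that is right or left of the point:
T: no edge straddles that height → 0 crossings.
U: 1–2 at x≈22.73 (right), 2–3 at x≈14.40 (left), 3–4 at x≈12.97 (left), 4–5 at x≈12.04 (left) → 1 crossing.
H: no edge straddles that height → 0 crossings.
P: no edge straddles that height → 0 crossings.
Only U has an odd count, so the point is inside U.

U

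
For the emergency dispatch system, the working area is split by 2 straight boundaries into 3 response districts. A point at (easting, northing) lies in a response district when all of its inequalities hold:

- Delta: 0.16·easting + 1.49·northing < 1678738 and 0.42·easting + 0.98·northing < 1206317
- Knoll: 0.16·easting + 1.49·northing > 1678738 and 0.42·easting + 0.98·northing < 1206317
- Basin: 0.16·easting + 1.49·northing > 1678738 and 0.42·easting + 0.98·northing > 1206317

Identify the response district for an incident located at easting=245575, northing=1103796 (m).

0.16·245575 + 1.49·1103796 = 1683948.040, which is > 1678738
0.42·245575 + 0.98·1103796 = 1184861.580, which is < 1206317
This sign pattern matches Knoll.

Knoll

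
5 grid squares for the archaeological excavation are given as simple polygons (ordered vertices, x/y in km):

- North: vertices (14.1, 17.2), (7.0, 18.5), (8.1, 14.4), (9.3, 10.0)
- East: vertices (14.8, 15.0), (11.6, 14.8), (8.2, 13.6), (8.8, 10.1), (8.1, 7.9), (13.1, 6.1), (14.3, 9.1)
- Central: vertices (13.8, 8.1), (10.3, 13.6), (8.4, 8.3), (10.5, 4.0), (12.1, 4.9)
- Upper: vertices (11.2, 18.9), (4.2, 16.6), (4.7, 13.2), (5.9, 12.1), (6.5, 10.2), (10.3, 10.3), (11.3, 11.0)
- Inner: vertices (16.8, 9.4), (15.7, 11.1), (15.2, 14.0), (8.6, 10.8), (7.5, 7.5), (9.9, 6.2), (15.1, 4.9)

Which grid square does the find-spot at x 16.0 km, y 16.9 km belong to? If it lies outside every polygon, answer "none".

none

Cast a ray rightward from (16.0, 16.9). For each polygon, the edges (by vertex number in listed order) whose endpoints lie on opposite sides of y = 16.9, where each meets that height, and whether that is right or left of the point:
North: 2–3 at x≈7.43 (left), 4–1 at x≈13.90 (left) → 0 crossings.
East: no edge straddles that height → 0 crossings.
Central: no edge straddles that height → 0 crossings.
Upper: 1–2 at x≈5.11 (left), 7–1 at x≈11.23 (left) → 0 crossings.
Inner: no edge straddles that height → 0 crossings.
All counts are even, so the point lies outside every listed polygon.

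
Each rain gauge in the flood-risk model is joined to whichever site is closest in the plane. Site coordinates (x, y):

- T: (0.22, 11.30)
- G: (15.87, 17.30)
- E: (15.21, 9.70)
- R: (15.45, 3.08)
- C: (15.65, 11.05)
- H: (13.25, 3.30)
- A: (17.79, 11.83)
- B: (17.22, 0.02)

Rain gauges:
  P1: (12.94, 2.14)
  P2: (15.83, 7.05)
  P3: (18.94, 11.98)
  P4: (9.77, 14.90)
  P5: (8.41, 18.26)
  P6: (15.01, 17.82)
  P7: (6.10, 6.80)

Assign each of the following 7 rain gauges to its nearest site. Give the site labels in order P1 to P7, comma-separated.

P1 → H (d²=1.44)
P2 → E (d²=7.41)
P3 → A (d²=1.35)
P4 → G (d²=42.97)
P5 → G (d²=56.57)
P6 → G (d²=1.01)
P7 → T (d²=54.82)

H, E, A, G, G, G, T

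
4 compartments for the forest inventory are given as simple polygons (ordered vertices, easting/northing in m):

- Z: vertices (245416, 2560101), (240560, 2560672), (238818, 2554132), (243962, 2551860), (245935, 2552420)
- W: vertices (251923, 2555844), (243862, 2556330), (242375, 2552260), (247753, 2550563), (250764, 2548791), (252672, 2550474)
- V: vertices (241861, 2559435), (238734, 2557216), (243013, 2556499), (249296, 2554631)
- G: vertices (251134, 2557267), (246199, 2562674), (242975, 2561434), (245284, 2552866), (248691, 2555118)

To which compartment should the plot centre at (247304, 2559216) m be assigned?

Cast a ray rightward from (247304, 2559216). For each polygon, the edges (by vertex number in listed order) whose endpoints lie on opposite sides of northing = 2559216, where each meets that height, and whether that is right or left of the point:
Z: 2–3 at easting≈240172.2 (left), 5–1 at easting≈245475.8 (left) → 0 crossings.
W: no edge straddles that height → 0 crossings.
V: 1–2 at easting≈241552.4 (left), 4–1 at easting≈242199.9 (left) → 0 crossings.
G: 1–2 at easting≈249355.1 (right), 3–4 at easting≈243572.7 (left) → 1 crossing.
Only G has an odd count, so the point is inside G.

G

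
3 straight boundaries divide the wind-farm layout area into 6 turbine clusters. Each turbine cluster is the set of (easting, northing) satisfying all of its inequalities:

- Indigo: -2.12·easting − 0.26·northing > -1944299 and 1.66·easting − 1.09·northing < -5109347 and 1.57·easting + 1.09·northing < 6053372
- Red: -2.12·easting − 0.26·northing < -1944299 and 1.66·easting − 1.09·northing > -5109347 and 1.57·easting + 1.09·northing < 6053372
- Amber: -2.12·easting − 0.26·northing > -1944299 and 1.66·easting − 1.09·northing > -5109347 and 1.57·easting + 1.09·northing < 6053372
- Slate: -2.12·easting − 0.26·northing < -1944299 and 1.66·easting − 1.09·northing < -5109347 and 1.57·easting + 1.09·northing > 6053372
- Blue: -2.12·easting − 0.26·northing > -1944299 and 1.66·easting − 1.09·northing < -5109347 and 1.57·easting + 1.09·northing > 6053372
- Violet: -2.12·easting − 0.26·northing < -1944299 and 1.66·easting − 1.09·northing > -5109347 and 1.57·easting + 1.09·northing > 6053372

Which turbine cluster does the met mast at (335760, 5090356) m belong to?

-2.12·335760 − 0.26·5090356 = -2035303.760, which is < -1944299
1.66·335760 − 1.09·5090356 = -4991126.440, which is > -5109347
1.57·335760 + 1.09·5090356 = 6075631.240, which is > 6053372
This sign pattern matches Violet.

Violet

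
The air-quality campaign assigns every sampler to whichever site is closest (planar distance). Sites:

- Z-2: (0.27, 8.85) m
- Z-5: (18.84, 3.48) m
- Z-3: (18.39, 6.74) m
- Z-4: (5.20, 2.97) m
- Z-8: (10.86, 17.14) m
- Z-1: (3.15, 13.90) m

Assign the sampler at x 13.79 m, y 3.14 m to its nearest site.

Z-5

Squared distances to each site:
Z-2: 215.394; Z-5: 25.618; Z-3: 34.120; Z-4: 73.817; Z-8: 204.585; Z-1: 228.987.
Minimum at Z-5.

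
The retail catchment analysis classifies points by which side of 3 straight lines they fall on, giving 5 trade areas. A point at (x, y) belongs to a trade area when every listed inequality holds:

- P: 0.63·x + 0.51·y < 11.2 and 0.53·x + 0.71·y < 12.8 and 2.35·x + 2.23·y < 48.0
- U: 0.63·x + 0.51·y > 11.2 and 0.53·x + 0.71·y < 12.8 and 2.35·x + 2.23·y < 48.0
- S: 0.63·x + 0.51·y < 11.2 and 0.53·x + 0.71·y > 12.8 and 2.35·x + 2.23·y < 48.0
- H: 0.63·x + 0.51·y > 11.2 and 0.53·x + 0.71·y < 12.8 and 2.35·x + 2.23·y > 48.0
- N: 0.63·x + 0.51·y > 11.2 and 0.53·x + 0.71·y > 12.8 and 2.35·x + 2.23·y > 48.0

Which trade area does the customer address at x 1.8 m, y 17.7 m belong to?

S

0.63·1.8 + 0.51·17.7 = 10.161, which is < 11.2
0.53·1.8 + 0.71·17.7 = 13.521, which is > 12.8
2.35·1.8 + 2.23·17.7 = 43.701, which is < 48.0
This sign pattern matches S.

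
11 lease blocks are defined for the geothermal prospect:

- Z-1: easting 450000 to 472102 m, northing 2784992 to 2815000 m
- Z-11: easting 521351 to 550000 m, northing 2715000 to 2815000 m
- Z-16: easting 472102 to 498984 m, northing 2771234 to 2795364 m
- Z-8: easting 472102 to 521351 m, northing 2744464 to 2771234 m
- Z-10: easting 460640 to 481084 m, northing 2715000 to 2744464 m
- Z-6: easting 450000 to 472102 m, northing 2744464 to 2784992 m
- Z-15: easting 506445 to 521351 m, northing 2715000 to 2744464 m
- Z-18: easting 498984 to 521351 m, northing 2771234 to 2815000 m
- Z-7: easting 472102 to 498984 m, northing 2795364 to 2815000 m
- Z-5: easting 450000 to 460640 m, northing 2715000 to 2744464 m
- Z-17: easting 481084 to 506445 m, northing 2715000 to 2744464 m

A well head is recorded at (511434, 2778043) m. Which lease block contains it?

The point has easting = 511434 and northing = 2778043.
Only Z-18 satisfies 498984 ≤ easting ≤ 521351 and 2771234 ≤ northing ≤ 2815000.

Z-18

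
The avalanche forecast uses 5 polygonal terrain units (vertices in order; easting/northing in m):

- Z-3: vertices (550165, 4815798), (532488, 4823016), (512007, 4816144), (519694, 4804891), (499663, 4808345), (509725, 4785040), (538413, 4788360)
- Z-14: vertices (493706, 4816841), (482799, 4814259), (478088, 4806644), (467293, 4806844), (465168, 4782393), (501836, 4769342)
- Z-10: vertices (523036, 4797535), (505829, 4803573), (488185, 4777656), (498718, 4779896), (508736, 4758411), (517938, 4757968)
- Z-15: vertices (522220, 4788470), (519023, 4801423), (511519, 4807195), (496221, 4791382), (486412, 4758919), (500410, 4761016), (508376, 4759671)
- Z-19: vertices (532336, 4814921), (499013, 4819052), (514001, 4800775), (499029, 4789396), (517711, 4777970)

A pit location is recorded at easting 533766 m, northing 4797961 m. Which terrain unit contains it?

Z-3

Cast a ray rightward from (533766, 4797961). For each polygon, the edges (by vertex number in listed order) whose endpoints lie on opposite sides of northing = 4797961, where each meets that height, and whether that is right or left of the point:
Z-3: 5–6 at easting≈504146.3 (left), 7–1 at easting≈542525.2 (right) → 1 crossing.
Z-14: 4–5 at easting≈466521.0 (left), 6–1 at easting≈496937.5 (left) → 0 crossings.
Z-10: 1–2 at easting≈521822.0 (left), 2–3 at easting≈502008.4 (left) → 0 crossings.
Z-15: 1–2 at easting≈519877.5 (left), 3–4 at easting≈502585.7 (left) → 0 crossings.
Z-19: 3–4 at easting≈510298.5 (left), 5–1 at easting≈525623.3 (left) → 0 crossings.
Only Z-3 has an odd count, so the point is inside Z-3.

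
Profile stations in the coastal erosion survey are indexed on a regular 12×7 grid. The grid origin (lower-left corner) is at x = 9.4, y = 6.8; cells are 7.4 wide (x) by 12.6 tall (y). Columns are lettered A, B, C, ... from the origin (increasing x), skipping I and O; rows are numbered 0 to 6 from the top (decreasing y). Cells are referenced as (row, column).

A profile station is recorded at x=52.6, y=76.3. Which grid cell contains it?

(1, F)

Column index: ⌊(52.6 − 9.4) / 7.4⌋ = ⌊5.838⌋ = 5 → column F
Row offset from origin: ⌊(76.3 − 6.8) / 12.6⌋ = ⌊5.516⌋ = 5 → row 1 (counted from top)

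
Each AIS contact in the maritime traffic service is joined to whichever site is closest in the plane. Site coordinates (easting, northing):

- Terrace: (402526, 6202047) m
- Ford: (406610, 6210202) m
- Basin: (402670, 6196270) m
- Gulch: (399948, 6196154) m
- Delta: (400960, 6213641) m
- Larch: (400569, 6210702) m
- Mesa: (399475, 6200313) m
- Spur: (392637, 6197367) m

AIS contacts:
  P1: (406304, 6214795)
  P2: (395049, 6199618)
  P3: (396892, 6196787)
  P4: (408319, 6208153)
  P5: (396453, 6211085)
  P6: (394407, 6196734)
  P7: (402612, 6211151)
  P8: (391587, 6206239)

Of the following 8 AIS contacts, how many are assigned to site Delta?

0

P1 → Ford
P2 → Spur
P3 → Gulch
P4 → Ford
P5 → Larch
P6 → Spur
P7 → Larch
P8 → Spur
0 of the 8 go to Delta.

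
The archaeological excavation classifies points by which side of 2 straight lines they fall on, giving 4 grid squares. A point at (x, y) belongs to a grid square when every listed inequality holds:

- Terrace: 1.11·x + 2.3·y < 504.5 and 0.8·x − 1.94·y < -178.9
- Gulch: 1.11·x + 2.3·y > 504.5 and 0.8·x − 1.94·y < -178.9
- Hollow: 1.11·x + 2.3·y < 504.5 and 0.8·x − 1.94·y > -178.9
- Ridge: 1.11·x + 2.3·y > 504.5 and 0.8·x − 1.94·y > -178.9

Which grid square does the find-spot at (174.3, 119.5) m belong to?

Hollow

1.11·174.3 + 2.3·119.5 = 468.323, which is < 504.5
0.8·174.3 − 1.94·119.5 = -92.390, which is > -178.9
This sign pattern matches Hollow.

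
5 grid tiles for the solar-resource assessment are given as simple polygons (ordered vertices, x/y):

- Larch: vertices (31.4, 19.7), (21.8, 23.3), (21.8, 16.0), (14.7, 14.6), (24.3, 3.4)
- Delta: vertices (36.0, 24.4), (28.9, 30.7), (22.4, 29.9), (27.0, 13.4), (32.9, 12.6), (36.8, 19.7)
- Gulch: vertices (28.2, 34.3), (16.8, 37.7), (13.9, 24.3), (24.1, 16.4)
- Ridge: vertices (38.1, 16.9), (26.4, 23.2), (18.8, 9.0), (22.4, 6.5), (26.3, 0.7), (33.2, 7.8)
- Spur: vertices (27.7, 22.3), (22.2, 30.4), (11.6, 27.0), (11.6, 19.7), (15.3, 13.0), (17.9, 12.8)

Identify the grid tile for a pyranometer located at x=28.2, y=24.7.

Cast a ray rightward from (28.2, 24.7). For each polygon, the edges (by vertex number in listed order) whose endpoints lie on opposite sides of y = 24.7, where each meets that height, and whether that is right or left of the point:
Larch: no edge straddles that height → 0 crossings.
Delta: 1–2 at x≈35.66 (right), 3–4 at x≈23.85 (left) → 1 crossing.
Gulch: 2–3 at x≈13.99 (left), 4–1 at x≈26.00 (left) → 0 crossings.
Ridge: no edge straddles that height → 0 crossings.
Spur: 1–2 at x≈26.07 (left), 3–4 at x≈11.60 (left) → 0 crossings.
Only Delta has an odd count, so the point is inside Delta.

Delta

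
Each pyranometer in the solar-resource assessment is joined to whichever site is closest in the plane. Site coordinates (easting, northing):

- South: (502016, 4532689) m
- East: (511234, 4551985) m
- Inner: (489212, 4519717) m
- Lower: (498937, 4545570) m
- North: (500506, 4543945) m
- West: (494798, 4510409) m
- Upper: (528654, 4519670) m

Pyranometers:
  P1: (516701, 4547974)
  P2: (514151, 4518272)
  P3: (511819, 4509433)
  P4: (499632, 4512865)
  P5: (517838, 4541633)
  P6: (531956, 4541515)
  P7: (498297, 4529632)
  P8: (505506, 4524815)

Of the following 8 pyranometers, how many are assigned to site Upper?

2

P1 → East
P2 → Upper
P3 → West
P4 → West
P5 → East
P6 → Upper
P7 → South
P8 → South
2 of the 8 go to Upper.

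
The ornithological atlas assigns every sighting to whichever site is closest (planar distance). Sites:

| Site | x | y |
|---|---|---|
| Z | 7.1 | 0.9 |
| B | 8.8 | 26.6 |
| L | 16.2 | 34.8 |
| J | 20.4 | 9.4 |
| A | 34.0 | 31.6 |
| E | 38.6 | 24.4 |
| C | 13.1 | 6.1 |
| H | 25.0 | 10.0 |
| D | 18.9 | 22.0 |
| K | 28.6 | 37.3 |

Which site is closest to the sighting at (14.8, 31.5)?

Squared distances to each site:
Z: 995.650; B: 60.010; L: 12.850; J: 519.770; A: 368.650; E: 616.850; C: 648.050; H: 566.290; D: 107.060; K: 224.080.
Minimum at L.

L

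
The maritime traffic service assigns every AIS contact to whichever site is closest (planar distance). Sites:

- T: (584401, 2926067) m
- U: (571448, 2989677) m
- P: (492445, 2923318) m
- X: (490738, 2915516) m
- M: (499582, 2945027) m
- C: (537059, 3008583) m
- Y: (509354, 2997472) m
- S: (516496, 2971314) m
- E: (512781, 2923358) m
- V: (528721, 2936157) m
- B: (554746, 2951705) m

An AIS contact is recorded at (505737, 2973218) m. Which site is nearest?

S

Squared distances to each site:
T: 8411241697.000; U: 4588834202.000; P: 2666687264.000; X: 3554490805.000; M: 832616506.000; C: 2231750909.000; Y: 601339205.000; S: 119381297.000; E: 2535637536.000; V: 1901781977.000; B: 2864691250.000.
Minimum at S.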